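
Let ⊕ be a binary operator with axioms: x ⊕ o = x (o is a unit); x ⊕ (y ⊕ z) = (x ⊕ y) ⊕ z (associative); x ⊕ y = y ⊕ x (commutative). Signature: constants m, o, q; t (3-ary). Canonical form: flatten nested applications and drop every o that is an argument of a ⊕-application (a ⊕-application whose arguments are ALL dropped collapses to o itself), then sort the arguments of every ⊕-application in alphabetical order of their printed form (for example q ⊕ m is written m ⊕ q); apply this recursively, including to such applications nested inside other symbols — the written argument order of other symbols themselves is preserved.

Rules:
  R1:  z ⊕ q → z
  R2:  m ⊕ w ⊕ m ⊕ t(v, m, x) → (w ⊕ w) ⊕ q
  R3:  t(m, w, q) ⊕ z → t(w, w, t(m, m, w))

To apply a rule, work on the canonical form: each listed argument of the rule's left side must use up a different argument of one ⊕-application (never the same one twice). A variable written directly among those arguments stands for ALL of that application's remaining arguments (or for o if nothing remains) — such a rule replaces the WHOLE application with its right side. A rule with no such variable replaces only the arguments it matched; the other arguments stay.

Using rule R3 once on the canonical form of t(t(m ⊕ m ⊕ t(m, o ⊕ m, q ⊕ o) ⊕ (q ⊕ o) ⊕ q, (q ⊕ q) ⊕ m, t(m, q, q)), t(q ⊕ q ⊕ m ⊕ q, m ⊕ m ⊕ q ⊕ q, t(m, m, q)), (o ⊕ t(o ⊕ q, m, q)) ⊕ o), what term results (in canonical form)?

Canonical form:  t(t(m ⊕ m ⊕ q ⊕ q ⊕ t(m, m, q), m ⊕ q ⊕ q, t(m, q, q)), t(m ⊕ q ⊕ q ⊕ q, m ⊕ m ⊕ q ⊕ q, t(m, m, q)), t(q, m, q))
R3 matches:  uses t(m, m, q);  w := m, z := m ⊕ m ⊕ q ⊕ q
The variable takes the whole remainder — replace the entire application.
New term:  t(t(t(m, m, t(m, m, m)), m ⊕ q ⊕ q, t(m, q, q)), t(m ⊕ q ⊕ q ⊕ q, m ⊕ m ⊕ q ⊕ q, t(m, m, q)), t(q, m, q))

Answer: t(t(t(m, m, t(m, m, m)), m ⊕ q ⊕ q, t(m, q, q)), t(m ⊕ q ⊕ q ⊕ q, m ⊕ m ⊕ q ⊕ q, t(m, m, q)), t(q, m, q))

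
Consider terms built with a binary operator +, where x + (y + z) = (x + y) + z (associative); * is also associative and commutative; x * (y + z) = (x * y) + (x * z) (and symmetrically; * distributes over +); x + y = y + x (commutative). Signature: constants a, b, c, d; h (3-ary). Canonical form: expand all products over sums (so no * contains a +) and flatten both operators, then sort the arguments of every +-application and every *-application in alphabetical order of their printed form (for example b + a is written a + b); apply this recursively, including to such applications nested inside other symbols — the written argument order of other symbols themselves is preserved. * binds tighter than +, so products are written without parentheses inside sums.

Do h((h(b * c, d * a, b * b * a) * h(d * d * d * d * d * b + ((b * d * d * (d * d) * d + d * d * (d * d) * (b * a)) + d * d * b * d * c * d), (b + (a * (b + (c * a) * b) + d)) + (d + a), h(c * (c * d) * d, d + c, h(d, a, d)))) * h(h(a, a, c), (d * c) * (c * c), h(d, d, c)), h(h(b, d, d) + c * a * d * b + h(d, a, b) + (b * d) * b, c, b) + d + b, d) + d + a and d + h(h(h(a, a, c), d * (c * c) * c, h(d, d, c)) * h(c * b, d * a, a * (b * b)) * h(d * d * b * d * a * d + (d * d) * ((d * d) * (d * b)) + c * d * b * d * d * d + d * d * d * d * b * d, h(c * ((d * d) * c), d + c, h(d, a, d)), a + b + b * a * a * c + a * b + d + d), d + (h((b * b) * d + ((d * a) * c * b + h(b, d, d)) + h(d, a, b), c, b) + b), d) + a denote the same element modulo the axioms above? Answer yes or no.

Answer: no — a + d + h(h(a * b * d * d * d * d + b * c * d * d * d * d + b * d * d * d * d * d + b * d * d * d * d * d, a + a * a * b * c + a * b + b + d + d, h(c * c * d * d, c + d, h(d, a, d))) * h(b * c, a * d, a * b * b) * h(h(a, a, c), c * c * c * d, h(d, d, c)), b + d + h(a * b * c * d + b * b * d + h(b, d, d) + h(d, a, b), c, b), d) vs a + d + h(h(a * b * d * d * d * d + b * c * d * d * d * d + b * d * d * d * d * d + b * d * d * d * d * d, h(c * c * d * d, c + d, h(d, a, d)), a + a * a * b * c + a * b + b + d + d) * h(b * c, a * d, a * b * b) * h(h(a, a, c), c * c * c * d, h(d, d, c)), b + d + h(a * b * c * d + b * b * d + h(b, d, d) + h(d, a, b), c, b), d)

Derivation:
Left:  h((h(b * c, d * a, b * b * a) * h(d * d * d * d * d * b + ((b * d * d * (d * d) * d + d * d * (d * d) * (b * a)) + d * d * b * d * c * d), (b + (a * (b + (c * a) * b) + d)) + (d + a), h(c * (c * d) * d, d + c, h(d, a, d)))) * h(h(a, a, c), (d * c) * (c * c), h(d, d, c)), h(h(b, d, d) + c * a * d * b + h(d, a, b) + (b * d) * b, c, b) + d + b, d) + d + a
  Distribute:  h(h(a * b * d * d * d * d + b * c * d * d * d * d + b * d * d * d * d * d + b * d * d * d * d * d, a + a * a * b * c + a * b + b + d + d, h(c * c * d * d, c + d, h(d, a, d))) * h(b * c, a * d, a * b * b) * h(h(a, a, c), c * c * c * d, h(d, d, c)), b + d + h(a * b * c * d + b * b * d + h(b, d, d) + h(d, a, b), c, b), d) + d + a
  Sort:  a + d + h(h(a * b * d * d * d * d + b * c * d * d * d * d + b * d * d * d * d * d + b * d * d * d * d * d, a + a * a * b * c + a * b + b + d + d, h(c * c * d * d, c + d, h(d, a, d))) * h(b * c, a * d, a * b * b) * h(h(a, a, c), c * c * c * d, h(d, d, c)), b + d + h(a * b * c * d + b * b * d + h(b, d, d) + h(d, a, b), c, b), d)
Right:  d + h(h(h(a, a, c), d * (c * c) * c, h(d, d, c)) * h(c * b, d * a, a * (b * b)) * h(d * d * b * d * a * d + (d * d) * ((d * d) * (d * b)) + c * d * b * d * d * d + d * d * d * d * b * d, h(c * ((d * d) * c), d + c, h(d, a, d)), a + b + b * a * a * c + a * b + d + d), d + (h((b * b) * d + ((d * a) * c * b + h(b, d, d)) + h(d, a, b), c, b) + b), d) + a
  Merge nested applications:  d + h(h(a * b * d * d * d * d + b * c * d * d * d * d + b * d * d * d * d * d + b * d * d * d * d * d, h(c * c * d * d, c + d, h(d, a, d)), a + a * a * b * c + a * b + b + d + d) * h(b * c, a * d, a * b * b) * h(h(a, a, c), c * c * c * d, h(d, d, c)), b + d + h(a * b * c * d + b * b * d + h(b, d, d) + h(d, a, b), c, b), d) + a
  Sort:  a + d + h(h(a * b * d * d * d * d + b * c * d * d * d * d + b * d * d * d * d * d + b * d * d * d * d * d, h(c * c * d * d, c + d, h(d, a, d)), a + a * a * b * c + a * b + b + d + d) * h(b * c, a * d, a * b * b) * h(h(a, a, c), c * c * c * d, h(d, d, c)), b + d + h(a * b * c * d + b * b * d + h(b, d, d) + h(d, a, b), c, b), d)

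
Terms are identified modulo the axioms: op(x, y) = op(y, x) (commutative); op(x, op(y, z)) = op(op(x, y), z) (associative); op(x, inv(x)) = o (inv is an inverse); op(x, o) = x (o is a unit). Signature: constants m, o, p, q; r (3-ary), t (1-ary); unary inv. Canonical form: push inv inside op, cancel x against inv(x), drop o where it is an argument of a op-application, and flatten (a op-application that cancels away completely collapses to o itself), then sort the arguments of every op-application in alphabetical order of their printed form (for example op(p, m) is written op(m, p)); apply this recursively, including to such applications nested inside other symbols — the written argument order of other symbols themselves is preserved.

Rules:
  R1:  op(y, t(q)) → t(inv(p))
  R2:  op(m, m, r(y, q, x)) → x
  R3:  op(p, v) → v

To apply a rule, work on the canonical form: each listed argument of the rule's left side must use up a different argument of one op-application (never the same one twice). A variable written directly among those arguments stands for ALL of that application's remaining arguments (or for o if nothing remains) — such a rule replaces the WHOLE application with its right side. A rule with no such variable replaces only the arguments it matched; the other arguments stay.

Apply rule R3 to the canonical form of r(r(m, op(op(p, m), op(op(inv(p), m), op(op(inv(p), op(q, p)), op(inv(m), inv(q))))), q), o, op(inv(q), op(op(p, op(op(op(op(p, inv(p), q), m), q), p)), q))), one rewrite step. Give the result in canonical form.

Canonical form:  r(r(m, m, q), o, op(m, p, p, q, q))
R3 matches:  uses p;  v := op(m, p, q, q)
Every leftover argument binds to the variable; the entire application is replaced.
Giving:  r(r(m, m, q), o, op(m, p, q, q))

Answer: r(r(m, m, q), o, op(m, p, q, q))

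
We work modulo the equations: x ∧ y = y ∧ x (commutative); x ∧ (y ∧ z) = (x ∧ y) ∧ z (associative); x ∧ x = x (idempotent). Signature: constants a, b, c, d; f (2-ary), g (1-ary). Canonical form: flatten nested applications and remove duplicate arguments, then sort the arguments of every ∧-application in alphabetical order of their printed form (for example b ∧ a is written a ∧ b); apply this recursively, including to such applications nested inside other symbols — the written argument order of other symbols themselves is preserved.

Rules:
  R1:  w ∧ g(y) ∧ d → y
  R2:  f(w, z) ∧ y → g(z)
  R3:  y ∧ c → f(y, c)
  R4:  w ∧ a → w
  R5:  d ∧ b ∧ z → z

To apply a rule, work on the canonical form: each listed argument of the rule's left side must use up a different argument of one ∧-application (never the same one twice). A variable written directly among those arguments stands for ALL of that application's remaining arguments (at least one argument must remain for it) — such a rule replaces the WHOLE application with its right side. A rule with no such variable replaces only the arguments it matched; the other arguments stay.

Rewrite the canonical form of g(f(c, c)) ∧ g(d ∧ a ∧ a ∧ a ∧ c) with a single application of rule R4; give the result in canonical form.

Answer: g(c ∧ d) ∧ g(f(c, c))

Derivation:
Canonical form:  g(a ∧ c ∧ d) ∧ g(f(c, c))
Match R4:  consume a;  w := c ∧ d
The extension variable absorbs all remaining arguments, so the whole application is rewritten.
Giving:  g(c ∧ d) ∧ g(f(c, c))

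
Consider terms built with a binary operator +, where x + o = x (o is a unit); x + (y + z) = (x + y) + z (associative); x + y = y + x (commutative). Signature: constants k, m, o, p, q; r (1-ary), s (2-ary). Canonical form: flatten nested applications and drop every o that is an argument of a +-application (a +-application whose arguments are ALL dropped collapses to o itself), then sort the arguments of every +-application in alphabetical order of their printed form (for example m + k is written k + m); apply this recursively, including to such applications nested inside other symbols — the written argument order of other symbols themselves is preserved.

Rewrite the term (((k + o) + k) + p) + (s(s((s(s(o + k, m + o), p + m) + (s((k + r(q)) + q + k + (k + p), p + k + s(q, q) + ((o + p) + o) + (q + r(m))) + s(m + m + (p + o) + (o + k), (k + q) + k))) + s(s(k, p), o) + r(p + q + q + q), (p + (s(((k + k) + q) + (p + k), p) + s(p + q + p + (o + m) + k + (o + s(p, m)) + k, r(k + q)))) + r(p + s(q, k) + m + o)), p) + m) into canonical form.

Answer: k + k + m + p + s(s(r(p + q + q + q) + s(k + k + k + p + q + r(q), k + p + p + q + r(m) + s(q, q)) + s(k + m + m + p, k + k + q) + s(s(k, m), m + p) + s(s(k, p), o), p + r(m + p + s(q, k)) + s(k + k + k + p + q, p) + s(k + k + m + p + p + q + s(p, m), r(k + q))), p)

Derivation:
Flatten:  k + o + k + p + s(s((s(s(o + k, m + o), p + m) + (s((k + r(q)) + q + k + (k + p), p + k + s(q, q) + ((o + p) + o) + (q + r(m))) + s(m + m + (p + o) + (o + k), (k + q) + k))) + s(s(k, p), o) + r(p + q + q + q), (p + (s(((k + k) + q) + (p + k), p) + s(p + q + p + (o + m) + k + (o + s(p, m)) + k, r(k + q)))) + r(p + s(q, k) + m + o)), p) + m
Inside:  s(s((s(s(o + k, m + o), p + m) + (s((k + r(q)) + q + k + (k + p), p + k + s(q, q) + ((o + p) + o) + (q + r(m))) + s(m + m + (p + o) + (o + k), (k + q) + k))) + s(s(k, p), o) + r(p + q + q + q), (p + (s(((k + k) + q) + (p + k), p) + s(p + q + p + (o + m) + k + (o + s(p, m)) + k, r(k + q)))) + r(p + s(q, k) + m + o)), p)  →  s(s(r(p + q + q + q) + s(k + k + k + p + q + r(q), k + p + p + q + r(m) + s(q, q)) + s(k + m + m + p, k + k + q) + s(s(k, m), m + p) + s(s(k, p), o), p + r(m + p + s(q, k)) + s(k + k + k + p + q, p) + s(k + k + m + p + p + q + s(p, m), r(k + q))), p)
Drop the unit:  drop o
Sort:  k + k + m + p + s(s(r(p + q + q + q) + s(k + k + k + p + q + r(q), k + p + p + q + r(m) + s(q, q)) + s(k + m + m + p, k + k + q) + s(s(k, m), m + p) + s(s(k, p), o), p + r(m + p + s(q, k)) + s(k + k + k + p + q, p) + s(k + k + m + p + p + q + s(p, m), r(k + q))), p)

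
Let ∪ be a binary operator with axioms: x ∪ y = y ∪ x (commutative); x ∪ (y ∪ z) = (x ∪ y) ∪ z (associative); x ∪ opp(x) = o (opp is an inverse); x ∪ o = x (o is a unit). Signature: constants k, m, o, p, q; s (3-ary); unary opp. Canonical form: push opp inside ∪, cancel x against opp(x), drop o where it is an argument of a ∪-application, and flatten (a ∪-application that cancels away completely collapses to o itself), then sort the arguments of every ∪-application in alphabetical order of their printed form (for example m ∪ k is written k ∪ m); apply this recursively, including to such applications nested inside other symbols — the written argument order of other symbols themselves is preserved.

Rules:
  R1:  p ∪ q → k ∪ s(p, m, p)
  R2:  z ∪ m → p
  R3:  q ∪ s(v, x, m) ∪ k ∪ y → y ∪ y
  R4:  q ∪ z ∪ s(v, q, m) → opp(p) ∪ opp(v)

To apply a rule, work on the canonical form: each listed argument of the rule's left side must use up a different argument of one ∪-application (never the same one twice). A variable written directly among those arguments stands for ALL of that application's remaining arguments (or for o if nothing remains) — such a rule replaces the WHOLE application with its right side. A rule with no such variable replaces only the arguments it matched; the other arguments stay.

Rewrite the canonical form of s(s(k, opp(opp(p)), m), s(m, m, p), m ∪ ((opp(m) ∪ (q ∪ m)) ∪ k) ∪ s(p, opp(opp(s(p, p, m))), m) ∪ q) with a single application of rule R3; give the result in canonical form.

Canonical form:  s(s(k, p, m), s(m, m, p), k ∪ m ∪ q ∪ q ∪ s(p, s(p, p, m), m))
Match R3:  consume k, q, s(p, s(p, p, m), m);  v := p, x := s(p, p, m), y := m ∪ q
The extension variable absorbs all remaining arguments, so the whole application is rewritten.
New term:  s(s(k, p, m), s(m, m, p), m ∪ m ∪ q ∪ q)

Answer: s(s(k, p, m), s(m, m, p), m ∪ m ∪ q ∪ q)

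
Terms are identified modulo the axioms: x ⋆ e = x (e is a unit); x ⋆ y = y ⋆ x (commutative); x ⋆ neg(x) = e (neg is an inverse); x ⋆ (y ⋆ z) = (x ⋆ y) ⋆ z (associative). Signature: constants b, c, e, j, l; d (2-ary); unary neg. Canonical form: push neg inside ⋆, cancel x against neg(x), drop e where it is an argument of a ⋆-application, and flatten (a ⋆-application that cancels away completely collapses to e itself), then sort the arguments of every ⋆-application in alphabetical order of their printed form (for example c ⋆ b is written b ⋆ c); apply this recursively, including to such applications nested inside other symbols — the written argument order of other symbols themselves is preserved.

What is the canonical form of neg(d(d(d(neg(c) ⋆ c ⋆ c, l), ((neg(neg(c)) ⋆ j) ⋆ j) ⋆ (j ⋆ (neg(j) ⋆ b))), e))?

Answer: neg(d(d(d(c, l), b ⋆ c ⋆ j ⋆ j), e))

Derivation:
Push neg inside:  distribute neg over ⋆ and collapse double neg
Collect terms:  neg(d(d(d(c, l), b ⋆ c ⋆ j ⋆ j), e))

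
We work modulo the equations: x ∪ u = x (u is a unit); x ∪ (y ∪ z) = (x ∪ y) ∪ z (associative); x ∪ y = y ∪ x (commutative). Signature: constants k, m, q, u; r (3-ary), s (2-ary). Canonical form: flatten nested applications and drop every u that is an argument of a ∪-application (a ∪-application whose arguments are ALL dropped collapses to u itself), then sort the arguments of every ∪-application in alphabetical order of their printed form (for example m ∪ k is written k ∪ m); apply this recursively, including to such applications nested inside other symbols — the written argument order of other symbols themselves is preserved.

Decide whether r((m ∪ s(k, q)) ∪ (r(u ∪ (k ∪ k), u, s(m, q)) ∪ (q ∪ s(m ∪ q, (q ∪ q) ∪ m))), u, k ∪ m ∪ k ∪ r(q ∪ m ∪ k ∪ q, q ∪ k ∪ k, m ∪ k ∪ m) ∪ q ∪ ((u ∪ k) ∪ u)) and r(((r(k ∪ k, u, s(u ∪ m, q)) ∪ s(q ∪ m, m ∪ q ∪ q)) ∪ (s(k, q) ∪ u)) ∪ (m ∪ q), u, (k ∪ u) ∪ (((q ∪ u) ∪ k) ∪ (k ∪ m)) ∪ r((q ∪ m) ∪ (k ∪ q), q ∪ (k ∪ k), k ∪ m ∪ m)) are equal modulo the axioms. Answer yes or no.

Answer: yes — both canonical forms are r(m ∪ q ∪ r(k ∪ k, u, s(m, q)) ∪ s(k, q) ∪ s(m ∪ q, m ∪ q ∪ q), u, k ∪ k ∪ k ∪ m ∪ q ∪ r(k ∪ m ∪ q ∪ q, k ∪ k ∪ q, k ∪ m ∪ m))

Derivation:
Left:  r((m ∪ s(k, q)) ∪ (r(u ∪ (k ∪ k), u, s(m, q)) ∪ (q ∪ s(m ∪ q, (q ∪ q) ∪ m))), u, k ∪ m ∪ k ∪ r(q ∪ m ∪ k ∪ q, q ∪ k ∪ k, m ∪ k ∪ m) ∪ q ∪ ((u ∪ k) ∪ u))
  Work inside:  (m ∪ s(k, q)) ∪ (r(u ∪ (k ∪ k), u, s(m, q)) ∪ (q ∪ s(m ∪ q, (q ∪ q) ∪ m)))
  Flatten:  m ∪ s(k, q) ∪ r(u ∪ (k ∪ k), u, s(m, q)) ∪ q ∪ s(m ∪ q, (q ∪ q) ∪ m)
  Simplify inside:  r(u ∪ (k ∪ k), u, s(m, q))  →  r(k ∪ k, u, s(m, q))
  Inside:  s(m ∪ q, (q ∪ q) ∪ m)  →  s(m ∪ q, m ∪ q ∪ q)
  Sort arguments:  m ∪ q ∪ r(k ∪ k, u, s(m, q)) ∪ s(k, q) ∪ s(m ∪ q, m ∪ q ∪ q)
  Rebuild:  r(m ∪ q ∪ r(k ∪ k, u, s(m, q)) ∪ s(k, q) ∪ s(m ∪ q, m ∪ q ∪ q), u, k ∪ k ∪ k ∪ m ∪ q ∪ r(k ∪ m ∪ q ∪ q, k ∪ k ∪ q, k ∪ m ∪ m))
Right:  r(((r(k ∪ k, u, s(u ∪ m, q)) ∪ s(q ∪ m, m ∪ q ∪ q)) ∪ (s(k, q) ∪ u)) ∪ (m ∪ q), u, (k ∪ u) ∪ (((q ∪ u) ∪ k) ∪ (k ∪ m)) ∪ r((q ∪ m) ∪ (k ∪ q), q ∪ (k ∪ k), k ∪ m ∪ m))
  Work inside:  (k ∪ u) ∪ (((q ∪ u) ∪ k) ∪ (k ∪ m)) ∪ r((q ∪ m) ∪ (k ∪ q), q ∪ (k ∪ k), k ∪ m ∪ m)
  Merge nested applications:  k ∪ u ∪ q ∪ u ∪ k ∪ k ∪ m ∪ r((q ∪ m) ∪ (k ∪ q), q ∪ (k ∪ k), k ∪ m ∪ m)
  Simplify inside:  r((q ∪ m) ∪ (k ∪ q), q ∪ (k ∪ k), k ∪ m ∪ m)  →  r(k ∪ m ∪ q ∪ q, k ∪ k ∪ q, k ∪ m ∪ m)
  Drop the unit:  drop u (×2)
  Sort arguments:  k ∪ k ∪ k ∪ m ∪ q ∪ r(k ∪ m ∪ q ∪ q, k ∪ k ∪ q, k ∪ m ∪ m)
  Put back:  r(m ∪ q ∪ r(k ∪ k, u, s(m, q)) ∪ s(k, q) ∪ s(m ∪ q, m ∪ q ∪ q), u, k ∪ k ∪ k ∪ m ∪ q ∪ r(k ∪ m ∪ q ∪ q, k ∪ k ∪ q, k ∪ m ∪ m))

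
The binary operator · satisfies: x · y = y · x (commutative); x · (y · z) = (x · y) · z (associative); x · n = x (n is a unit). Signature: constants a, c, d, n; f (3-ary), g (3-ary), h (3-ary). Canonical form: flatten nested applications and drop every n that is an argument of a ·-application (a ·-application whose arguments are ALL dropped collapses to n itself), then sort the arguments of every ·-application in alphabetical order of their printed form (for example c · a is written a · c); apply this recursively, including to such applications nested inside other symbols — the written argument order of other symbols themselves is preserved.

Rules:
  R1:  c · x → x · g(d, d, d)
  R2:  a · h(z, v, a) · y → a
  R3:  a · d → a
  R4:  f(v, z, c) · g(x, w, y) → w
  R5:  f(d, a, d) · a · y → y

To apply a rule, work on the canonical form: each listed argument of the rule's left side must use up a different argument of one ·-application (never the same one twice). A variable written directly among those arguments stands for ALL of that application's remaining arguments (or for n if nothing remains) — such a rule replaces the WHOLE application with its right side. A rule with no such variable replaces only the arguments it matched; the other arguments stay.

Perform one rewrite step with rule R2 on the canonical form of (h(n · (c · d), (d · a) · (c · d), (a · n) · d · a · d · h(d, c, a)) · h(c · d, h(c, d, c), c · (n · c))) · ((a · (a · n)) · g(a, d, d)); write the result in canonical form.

Answer: a · a · g(a, d, d) · h(c · d, a · c · d · d, a) · h(c · d, h(c, d, c), c · c)

Derivation:
Canonical form:  a · a · g(a, d, d) · h(c · d, a · c · d · d, a · a · d · d · h(d, c, a)) · h(c · d, h(c, d, c), c · c)
Apply R2:  consuming a, h(d, c, a);  v := c, y := a · d · d, z := d
The extension variable absorbs all remaining arguments, so the whole application is rewritten.
Result:  a · a · g(a, d, d) · h(c · d, a · c · d · d, a) · h(c · d, h(c, d, c), c · c)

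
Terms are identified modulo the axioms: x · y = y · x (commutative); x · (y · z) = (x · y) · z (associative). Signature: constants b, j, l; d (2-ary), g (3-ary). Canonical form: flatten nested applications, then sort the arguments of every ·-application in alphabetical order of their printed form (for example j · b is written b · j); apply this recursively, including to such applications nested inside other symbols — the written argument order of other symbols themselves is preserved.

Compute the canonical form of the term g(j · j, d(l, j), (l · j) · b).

Focus inside:  (l · j) · b
Flatten:  l · j · b
Sort:  b · j · l
Reassemble:  g(j · j, d(l, j), b · j · l)

Answer: g(j · j, d(l, j), b · j · l)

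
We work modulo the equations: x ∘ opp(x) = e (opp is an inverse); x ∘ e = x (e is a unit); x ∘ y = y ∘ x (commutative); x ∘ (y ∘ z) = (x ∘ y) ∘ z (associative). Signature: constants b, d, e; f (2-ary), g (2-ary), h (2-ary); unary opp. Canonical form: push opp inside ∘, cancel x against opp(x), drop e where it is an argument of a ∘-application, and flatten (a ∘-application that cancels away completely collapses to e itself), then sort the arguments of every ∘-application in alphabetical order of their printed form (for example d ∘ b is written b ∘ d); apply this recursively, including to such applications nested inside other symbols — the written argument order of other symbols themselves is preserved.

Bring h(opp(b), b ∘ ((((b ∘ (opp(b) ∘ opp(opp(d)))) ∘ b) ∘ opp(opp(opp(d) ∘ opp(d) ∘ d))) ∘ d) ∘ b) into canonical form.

Focus inside:  b ∘ ((((b ∘ (opp(b) ∘ opp(opp(d)))) ∘ b) ∘ opp(opp(opp(d) ∘ opp(d) ∘ d))) ∘ d) ∘ b
Push opp inside:  distribute opp over ∘ and collapse double opp
Collect terms:  b ∘ b ∘ b ∘ d
Rebuild:  h(opp(b), b ∘ b ∘ b ∘ d)

Answer: h(opp(b), b ∘ b ∘ b ∘ d)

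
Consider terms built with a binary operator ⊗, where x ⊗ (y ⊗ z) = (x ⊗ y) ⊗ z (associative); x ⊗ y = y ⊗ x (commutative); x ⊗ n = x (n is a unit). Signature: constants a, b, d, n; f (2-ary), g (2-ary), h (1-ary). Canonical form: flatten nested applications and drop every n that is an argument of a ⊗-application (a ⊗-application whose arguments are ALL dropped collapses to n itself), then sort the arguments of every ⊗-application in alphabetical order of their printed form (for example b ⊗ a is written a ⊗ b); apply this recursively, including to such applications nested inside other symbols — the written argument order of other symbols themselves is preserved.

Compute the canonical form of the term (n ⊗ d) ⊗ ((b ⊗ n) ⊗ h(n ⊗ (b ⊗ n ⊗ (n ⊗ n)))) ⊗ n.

Answer: b ⊗ d ⊗ h(b)

Derivation:
Merge nested applications:  n ⊗ d ⊗ b ⊗ n ⊗ h(n ⊗ (b ⊗ n ⊗ (n ⊗ n))) ⊗ n
Simplify inside:  h(n ⊗ (b ⊗ n ⊗ (n ⊗ n)))  →  h(b)
Unit:  drop n (×3)
Order the arguments:  b ⊗ d ⊗ h(b)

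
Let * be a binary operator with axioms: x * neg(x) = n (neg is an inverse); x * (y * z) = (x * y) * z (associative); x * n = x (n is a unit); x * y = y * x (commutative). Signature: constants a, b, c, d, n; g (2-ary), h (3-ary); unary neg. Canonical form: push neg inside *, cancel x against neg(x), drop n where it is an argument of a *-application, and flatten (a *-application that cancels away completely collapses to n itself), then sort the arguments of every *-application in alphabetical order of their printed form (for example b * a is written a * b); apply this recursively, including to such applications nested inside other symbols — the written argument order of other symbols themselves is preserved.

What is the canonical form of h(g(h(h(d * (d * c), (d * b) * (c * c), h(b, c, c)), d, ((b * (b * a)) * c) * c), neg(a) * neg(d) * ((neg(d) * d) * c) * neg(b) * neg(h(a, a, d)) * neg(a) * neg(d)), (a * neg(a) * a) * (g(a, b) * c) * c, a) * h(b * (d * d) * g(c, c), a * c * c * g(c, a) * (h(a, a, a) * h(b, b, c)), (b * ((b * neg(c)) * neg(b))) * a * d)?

Collect:  h(g(h(h(c * d * d, b * c * c * d, h(b, c, c)), d, a * b * b * c * c), c * neg(a) * neg(a) * neg(b) * neg(d) * neg(d) * neg(h(a, a, d))), a * c * c * g(a, b), a) * h(b * d * d * g(c, c), a * c * c * g(c, a) * h(a, a, a) * h(b, b, c), a * b * d * neg(c))
Sort:  h(b * d * d * g(c, c), a * c * c * g(c, a) * h(a, a, a) * h(b, b, c), a * b * d * neg(c)) * h(g(h(h(c * d * d, b * c * c * d, h(b, c, c)), d, a * b * b * c * c), c * neg(a) * neg(a) * neg(b) * neg(d) * neg(d) * neg(h(a, a, d))), a * c * c * g(a, b), a)

Answer: h(b * d * d * g(c, c), a * c * c * g(c, a) * h(a, a, a) * h(b, b, c), a * b * d * neg(c)) * h(g(h(h(c * d * d, b * c * c * d, h(b, c, c)), d, a * b * b * c * c), c * neg(a) * neg(a) * neg(b) * neg(d) * neg(d) * neg(h(a, a, d))), a * c * c * g(a, b), a)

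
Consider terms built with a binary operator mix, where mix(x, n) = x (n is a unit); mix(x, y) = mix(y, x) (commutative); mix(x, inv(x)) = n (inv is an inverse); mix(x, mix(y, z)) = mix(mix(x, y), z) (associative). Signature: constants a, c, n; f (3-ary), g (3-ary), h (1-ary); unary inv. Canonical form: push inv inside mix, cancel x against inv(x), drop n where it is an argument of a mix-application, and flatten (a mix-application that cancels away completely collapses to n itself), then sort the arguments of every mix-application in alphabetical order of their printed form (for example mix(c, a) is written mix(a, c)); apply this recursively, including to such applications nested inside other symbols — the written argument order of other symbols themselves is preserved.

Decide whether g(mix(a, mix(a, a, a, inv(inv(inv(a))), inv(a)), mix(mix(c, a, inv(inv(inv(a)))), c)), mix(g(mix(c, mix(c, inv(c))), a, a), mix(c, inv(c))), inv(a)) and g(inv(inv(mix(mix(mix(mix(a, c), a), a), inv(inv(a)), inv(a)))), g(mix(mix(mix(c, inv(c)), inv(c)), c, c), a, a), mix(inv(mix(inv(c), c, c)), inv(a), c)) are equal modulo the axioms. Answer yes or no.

Left:  g(mix(a, mix(a, a, a, inv(inv(inv(a))), inv(a)), mix(mix(c, a, inv(inv(inv(a)))), c)), mix(g(mix(c, mix(c, inv(c))), a, a), mix(c, inv(c))), inv(a))
  Work inside:  mix(a, mix(a, a, a, inv(inv(inv(a))), inv(a)), mix(mix(c, a, inv(inv(inv(a)))), c))
  Push inv inside:  distribute inv over mix and collapse double inv
  Combine occurrences:  mix(a, a, c, c)
  Reassemble:  g(mix(a, a, c, c), g(c, a, a), inv(a))
Right:  g(inv(inv(mix(mix(mix(mix(a, c), a), a), inv(inv(a)), inv(a)))), g(mix(mix(mix(c, inv(c)), inv(c)), c, c), a, a), mix(inv(mix(inv(c), c, c)), inv(a), c))
  Focus inside:  mix(mix(mix(mix(a, c), a), a), inv(inv(a)), inv(a))
  Push inv inside:  distribute inv over mix and collapse double inv
  Combine occurrences:  mix(a, a, a, c)
  Put back:  g(mix(a, a, a, c), g(c, a, a), inv(a))

Answer: no — g(mix(a, a, c, c), g(c, a, a), inv(a)) vs g(mix(a, a, a, c), g(c, a, a), inv(a))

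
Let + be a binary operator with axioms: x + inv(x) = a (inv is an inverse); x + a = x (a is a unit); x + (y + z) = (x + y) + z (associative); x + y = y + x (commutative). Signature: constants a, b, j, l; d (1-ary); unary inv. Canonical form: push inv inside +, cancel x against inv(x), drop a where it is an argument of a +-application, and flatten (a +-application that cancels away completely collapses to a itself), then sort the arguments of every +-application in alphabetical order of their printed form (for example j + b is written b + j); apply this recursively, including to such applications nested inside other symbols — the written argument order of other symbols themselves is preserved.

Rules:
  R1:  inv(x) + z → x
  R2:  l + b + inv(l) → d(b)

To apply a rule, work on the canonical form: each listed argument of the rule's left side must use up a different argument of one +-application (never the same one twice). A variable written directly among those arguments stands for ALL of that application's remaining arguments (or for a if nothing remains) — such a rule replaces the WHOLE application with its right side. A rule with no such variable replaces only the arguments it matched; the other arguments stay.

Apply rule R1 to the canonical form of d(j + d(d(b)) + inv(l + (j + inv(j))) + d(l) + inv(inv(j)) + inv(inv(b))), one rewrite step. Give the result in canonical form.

Answer: d(l)

Derivation:
Canonical form:  d(b + d(d(b)) + d(l) + inv(l) + j + j)
R1 matches:  uses inv(l);  x := l, z := b + d(d(b)) + d(l) + j + j
The variable takes the whole remainder — replace the entire application.
Giving:  d(l)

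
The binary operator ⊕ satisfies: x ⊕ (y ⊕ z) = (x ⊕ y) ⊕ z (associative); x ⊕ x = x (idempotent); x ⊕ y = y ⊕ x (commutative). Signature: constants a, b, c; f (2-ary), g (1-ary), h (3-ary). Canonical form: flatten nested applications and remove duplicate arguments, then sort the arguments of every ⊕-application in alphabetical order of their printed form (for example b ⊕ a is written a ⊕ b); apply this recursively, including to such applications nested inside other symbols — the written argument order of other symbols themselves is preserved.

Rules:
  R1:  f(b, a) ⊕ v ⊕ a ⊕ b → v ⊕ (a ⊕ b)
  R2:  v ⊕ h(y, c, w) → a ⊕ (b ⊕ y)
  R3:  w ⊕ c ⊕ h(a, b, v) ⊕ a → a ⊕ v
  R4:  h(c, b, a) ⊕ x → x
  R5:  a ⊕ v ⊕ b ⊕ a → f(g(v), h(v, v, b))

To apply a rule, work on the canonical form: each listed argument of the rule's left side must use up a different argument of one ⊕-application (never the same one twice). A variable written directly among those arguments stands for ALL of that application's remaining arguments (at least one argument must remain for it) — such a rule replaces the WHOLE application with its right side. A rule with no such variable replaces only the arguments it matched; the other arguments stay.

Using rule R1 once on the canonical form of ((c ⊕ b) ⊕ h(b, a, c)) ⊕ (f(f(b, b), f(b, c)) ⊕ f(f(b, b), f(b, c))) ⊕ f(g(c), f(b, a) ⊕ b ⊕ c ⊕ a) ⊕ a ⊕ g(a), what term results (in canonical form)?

Answer: a ⊕ b ⊕ c ⊕ f(f(b, b), f(b, c)) ⊕ f(g(c), a ⊕ b ⊕ c) ⊕ g(a) ⊕ h(b, a, c)

Derivation:
Canonical form:  a ⊕ b ⊕ c ⊕ f(f(b, b), f(b, c)) ⊕ f(g(c), a ⊕ b ⊕ c ⊕ f(b, a)) ⊕ g(a) ⊕ h(b, a, c)
R1 matches:  uses a, b, f(b, a);  v := c
Every leftover argument binds to the variable; the entire application is replaced.
New term:  a ⊕ b ⊕ c ⊕ f(f(b, b), f(b, c)) ⊕ f(g(c), a ⊕ b ⊕ c) ⊕ g(a) ⊕ h(b, a, c)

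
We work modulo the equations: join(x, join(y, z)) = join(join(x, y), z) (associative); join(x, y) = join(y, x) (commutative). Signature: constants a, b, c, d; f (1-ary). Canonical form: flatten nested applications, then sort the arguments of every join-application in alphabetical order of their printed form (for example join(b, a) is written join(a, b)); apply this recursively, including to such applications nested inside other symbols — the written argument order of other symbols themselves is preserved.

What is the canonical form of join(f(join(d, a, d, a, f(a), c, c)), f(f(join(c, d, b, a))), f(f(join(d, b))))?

Answer: join(f(f(join(a, b, c, d))), f(f(join(b, d))), f(join(a, a, c, c, d, d, f(a))))

Derivation:
Simplify inside:  f(join(d, a, d, a, f(a), c, c))  →  f(join(a, a, c, c, d, d, f(a)))
Inside:  f(f(join(c, d, b, a)))  →  f(f(join(a, b, c, d)))
Simplify inside:  f(f(join(d, b)))  →  f(f(join(b, d)))
Sort:  join(f(f(join(a, b, c, d))), f(f(join(b, d))), f(join(a, a, c, c, d, d, f(a))))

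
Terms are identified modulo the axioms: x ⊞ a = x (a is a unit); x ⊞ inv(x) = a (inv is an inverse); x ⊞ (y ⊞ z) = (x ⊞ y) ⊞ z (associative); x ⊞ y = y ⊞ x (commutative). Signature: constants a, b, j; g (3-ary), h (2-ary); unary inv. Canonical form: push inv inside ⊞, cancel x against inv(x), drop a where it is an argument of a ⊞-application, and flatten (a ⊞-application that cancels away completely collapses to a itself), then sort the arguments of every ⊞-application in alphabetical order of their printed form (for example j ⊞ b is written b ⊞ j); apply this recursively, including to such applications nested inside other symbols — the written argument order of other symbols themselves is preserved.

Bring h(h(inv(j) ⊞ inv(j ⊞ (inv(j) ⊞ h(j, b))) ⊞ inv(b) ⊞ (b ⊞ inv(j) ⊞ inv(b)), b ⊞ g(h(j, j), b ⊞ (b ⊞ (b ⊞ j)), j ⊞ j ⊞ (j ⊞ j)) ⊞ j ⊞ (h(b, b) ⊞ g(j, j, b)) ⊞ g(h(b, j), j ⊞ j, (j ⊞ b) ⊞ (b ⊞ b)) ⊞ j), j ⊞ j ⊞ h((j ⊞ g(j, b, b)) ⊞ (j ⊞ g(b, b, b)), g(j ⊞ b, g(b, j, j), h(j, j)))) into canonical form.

Answer: h(h(inv(b) ⊞ inv(h(j, b)) ⊞ inv(j) ⊞ inv(j), b ⊞ g(h(b, j), j ⊞ j, b ⊞ b ⊞ b ⊞ j) ⊞ g(h(j, j), b ⊞ b ⊞ b ⊞ j, j ⊞ j ⊞ j ⊞ j) ⊞ g(j, j, b) ⊞ h(b, b) ⊞ j ⊞ j), h(g(b, b, b) ⊞ g(j, b, b) ⊞ j ⊞ j, g(b ⊞ j, g(b, j, j), h(j, j))) ⊞ j ⊞ j)

Derivation:
Descend into:  b ⊞ g(h(j, j), b ⊞ (b ⊞ (b ⊞ j)), j ⊞ j ⊞ (j ⊞ j)) ⊞ j ⊞ (h(b, b) ⊞ g(j, j, b)) ⊞ g(h(b, j), j ⊞ j, (j ⊞ b) ⊞ (b ⊞ b)) ⊞ j
Combine occurrences:  b ⊞ g(h(j, j), b ⊞ b ⊞ b ⊞ j, j ⊞ j ⊞ j ⊞ j) ⊞ j ⊞ j ⊞ h(b, b) ⊞ g(j, j, b) ⊞ g(h(b, j), j ⊞ j, b ⊞ b ⊞ b ⊞ j)
Sort:  b ⊞ g(h(b, j), j ⊞ j, b ⊞ b ⊞ b ⊞ j) ⊞ g(h(j, j), b ⊞ b ⊞ b ⊞ j, j ⊞ j ⊞ j ⊞ j) ⊞ g(j, j, b) ⊞ h(b, b) ⊞ j ⊞ j
Rebuild:  h(h(inv(b) ⊞ inv(h(j, b)) ⊞ inv(j) ⊞ inv(j), b ⊞ g(h(b, j), j ⊞ j, b ⊞ b ⊞ b ⊞ j) ⊞ g(h(j, j), b ⊞ b ⊞ b ⊞ j, j ⊞ j ⊞ j ⊞ j) ⊞ g(j, j, b) ⊞ h(b, b) ⊞ j ⊞ j), h(g(b, b, b) ⊞ g(j, b, b) ⊞ j ⊞ j, g(b ⊞ j, g(b, j, j), h(j, j))) ⊞ j ⊞ j)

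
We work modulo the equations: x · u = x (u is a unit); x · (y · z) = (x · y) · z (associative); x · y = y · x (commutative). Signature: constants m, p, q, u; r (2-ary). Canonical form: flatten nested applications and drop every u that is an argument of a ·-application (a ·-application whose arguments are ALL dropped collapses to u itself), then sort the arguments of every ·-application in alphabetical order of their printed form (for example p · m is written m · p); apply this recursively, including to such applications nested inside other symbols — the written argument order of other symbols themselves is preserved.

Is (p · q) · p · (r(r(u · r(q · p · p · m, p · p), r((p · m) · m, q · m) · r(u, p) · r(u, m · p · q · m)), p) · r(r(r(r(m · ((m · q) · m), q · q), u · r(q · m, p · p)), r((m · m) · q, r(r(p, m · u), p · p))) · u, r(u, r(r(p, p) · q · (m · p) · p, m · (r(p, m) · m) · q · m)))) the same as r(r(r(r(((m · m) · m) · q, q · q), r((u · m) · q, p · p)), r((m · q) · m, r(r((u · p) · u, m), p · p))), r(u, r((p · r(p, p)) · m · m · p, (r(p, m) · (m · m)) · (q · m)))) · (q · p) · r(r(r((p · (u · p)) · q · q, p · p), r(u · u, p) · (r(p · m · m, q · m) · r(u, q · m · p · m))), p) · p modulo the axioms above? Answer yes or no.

Answer: no — p · p · q · r(r(r(m · p · p · q, p · p), r(m · m · p, m · q) · r(u, m · m · p · q) · r(u, p)), p) · r(r(r(r(m · m · m · q, q · q), r(m · q, p · p)), r(m · m · q, r(r(p, m), p · p))), r(u, r(m · p · p · q · r(p, p), m · m · m · q · r(p, m)))) vs p · p · q · r(r(r(p · p · q · q, p · p), r(m · m · p, m · q) · r(u, m · m · p · q) · r(u, p)), p) · r(r(r(r(m · m · m · q, q · q), r(m · q, p · p)), r(m · m · q, r(r(p, m), p · p))), r(u, r(m · m · p · p · r(p, p), m · m · m · q · r(p, m))))

Derivation:
Left:  (p · q) · p · (r(r(u · r(q · p · p · m, p · p), r((p · m) · m, q · m) · r(u, p) · r(u, m · p · q · m)), p) · r(r(r(r(m · ((m · q) · m), q · q), u · r(q · m, p · p)), r((m · m) · q, r(r(p, m · u), p · p))) · u, r(u, r(r(p, p) · q · (m · p) · p, m · (r(p, m) · m) · q · m))))
  Un-nest:  p · q · p · r(r(u · r(q · p · p · m, p · p), r((p · m) · m, q · m) · r(u, p) · r(u, m · p · q · m)), p) · r(r(r(r(m · ((m · q) · m), q · q), u · r(q · m, p · p)), r((m · m) · q, r(r(p, m · u), p · p))) · u, r(u, r(r(p, p) · q · (m · p) · p, m · (r(p, m) · m) · q · m)))
  Simplify inside:  r(r(u · r(q · p · p · m, p · p), r((p · m) · m, q · m) · r(u, p) · r(u, m · p · q · m)), p)  →  r(r(r(m · p · p · q, p · p), r(m · m · p, m · q) · r(u, m · m · p · q) · r(u, p)), p)
  Canonicalize subterm:  r(r(r(r(m · ((m · q) · m), q · q), u · r(q · m, p · p)), r((m · m) · q, r(r(p, m · u), p · p))) · u, r(u, r(r(p, p) · q · (m · p) · p, m · (r(p, m) · m) · q · m)))  →  r(r(r(r(m · m · m · q, q · q), r(m · q, p · p)), r(m · m · q, r(r(p, m), p · p))), r(u, r(m · p · p · q · r(p, p), m · m · m · q · r(p, m))))
  Order the arguments:  p · p · q · r(r(r(m · p · p · q, p · p), r(m · m · p, m · q) · r(u, m · m · p · q) · r(u, p)), p) · r(r(r(r(m · m · m · q, q · q), r(m · q, p · p)), r(m · m · q, r(r(p, m), p · p))), r(u, r(m · p · p · q · r(p, p), m · m · m · q · r(p, m))))
Right:  r(r(r(r(((m · m) · m) · q, q · q), r((u · m) · q, p · p)), r((m · q) · m, r(r((u · p) · u, m), p · p))), r(u, r((p · r(p, p)) · m · m · p, (r(p, m) · (m · m)) · (q · m)))) · (q · p) · r(r(r((p · (u · p)) · q · q, p · p), r(u · u, p) · (r(p · m · m, q · m) · r(u, q · m · p · m))), p) · p
  Flatten:  r(r(r(r(((m · m) · m) · q, q · q), r((u · m) · q, p · p)), r((m · q) · m, r(r((u · p) · u, m), p · p))), r(u, r((p · r(p, p)) · m · m · p, (r(p, m) · (m · m)) · (q · m)))) · q · p · r(r(r((p · (u · p)) · q · q, p · p), r(u · u, p) · (r(p · m · m, q · m) · r(u, q · m · p · m))), p) · p
  Inside:  r(r(r(r(((m · m) · m) · q, q · q), r((u · m) · q, p · p)), r((m · q) · m, r(r((u · p) · u, m), p · p))), r(u, r((p · r(p, p)) · m · m · p, (r(p, m) · (m · m)) · (q · m))))  →  r(r(r(r(m · m · m · q, q · q), r(m · q, p · p)), r(m · m · q, r(r(p, m), p · p))), r(u, r(m · m · p · p · r(p, p), m · m · m · q · r(p, m))))
  Simplify inside:  r(r(r((p · (u · p)) · q · q, p · p), r(u · u, p) · (r(p · m · m, q · m) · r(u, q · m · p · m))), p)  →  r(r(r(p · p · q · q, p · p), r(m · m · p, m · q) · r(u, m · m · p · q) · r(u, p)), p)
  Sort:  p · p · q · r(r(r(p · p · q · q, p · p), r(m · m · p, m · q) · r(u, m · m · p · q) · r(u, p)), p) · r(r(r(r(m · m · m · q, q · q), r(m · q, p · p)), r(m · m · q, r(r(p, m), p · p))), r(u, r(m · m · p · p · r(p, p), m · m · m · q · r(p, m))))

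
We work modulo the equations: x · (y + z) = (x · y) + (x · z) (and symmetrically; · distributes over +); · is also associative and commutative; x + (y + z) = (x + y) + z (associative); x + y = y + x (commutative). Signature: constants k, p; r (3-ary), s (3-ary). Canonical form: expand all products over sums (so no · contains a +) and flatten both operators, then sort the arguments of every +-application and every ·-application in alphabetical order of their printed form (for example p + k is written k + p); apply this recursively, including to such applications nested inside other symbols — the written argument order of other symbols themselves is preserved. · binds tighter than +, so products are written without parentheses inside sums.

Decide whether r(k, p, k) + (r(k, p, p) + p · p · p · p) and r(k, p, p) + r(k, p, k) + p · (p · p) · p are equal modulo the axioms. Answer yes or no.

Left:  r(k, p, k) + (r(k, p, p) + p · p · p · p)
  Flatten:  r(k, p, k) + r(k, p, p) + p · p · p · p
  Order the arguments:  p · p · p · p + r(k, p, k) + r(k, p, p)
Right:  r(k, p, p) + r(k, p, k) + p · (p · p) · p
  Merge nested applications:  r(k, p, p) + r(k, p, k) + p · p · p · p
  Order the arguments:  p · p · p · p + r(k, p, k) + r(k, p, p)

Answer: yes — both canonical forms are p · p · p · p + r(k, p, k) + r(k, p, p)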